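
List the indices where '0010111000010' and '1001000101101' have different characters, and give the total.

Differing positions: 1, 3, 4, 5, 6, 7, 8, 10, 11, 12, 13. Hamming distance = 11.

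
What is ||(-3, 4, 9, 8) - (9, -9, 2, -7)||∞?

max(|x_i - y_i|) = max(|-3 - 9|, |4 - (-9)|, |9 - 2|, |8 - (-7)|) = max(12, 13, 7, 15) = 15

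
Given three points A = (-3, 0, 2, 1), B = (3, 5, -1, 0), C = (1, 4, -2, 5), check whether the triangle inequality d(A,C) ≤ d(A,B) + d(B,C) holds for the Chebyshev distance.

d(A,B) = max(6, 5, 3, 1) = 6, d(B,C) = max(2, 1, 1, 5) = 5, d(A,C) = max(4, 4, 4, 4) = 4.
d(A,C) = 4 ≤ 6 + 5 = 11. Triangle inequality is satisfied.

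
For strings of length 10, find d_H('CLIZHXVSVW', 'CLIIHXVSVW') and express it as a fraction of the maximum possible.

Differing positions: 4. Hamming distance = 1. The maximum possible Hamming distance for length-10 strings is 10, so d_H/10 = 1/10 = 0.1.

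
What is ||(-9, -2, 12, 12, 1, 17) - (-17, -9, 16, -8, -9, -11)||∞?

max(|x_i - y_i|) = max(|-9 - (-17)|, |-2 - (-9)|, |12 - 16|, |12 - (-8)|, |1 - (-9)|, |17 - (-11)|) = max(8, 7, 4, 20, 10, 28) = 28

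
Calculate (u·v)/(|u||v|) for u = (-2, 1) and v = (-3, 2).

With u = (-2, 1), v = (-3, 2):
u·v = (-2)·(-3) + 1·2 = 6 + 2 = 8.
|u| = √((-2)² + 1²) = √5, |v| = √((-3)² + 2²) = √13, so |u||v| = √(5·13) = √65.
cos θ = (u·v)/(|u||v|) = 8/√65 ≈ 0.9923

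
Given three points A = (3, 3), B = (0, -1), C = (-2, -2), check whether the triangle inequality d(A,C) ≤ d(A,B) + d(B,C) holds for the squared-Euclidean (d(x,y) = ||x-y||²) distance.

d(A,B) = 3² + 4² = 25, d(B,C) = 2² + 1² = 5, d(A,C) = 5² + 5² = 50.
d(A,C) = 50 > 25 + 5 = 30. Triangle inequality is VIOLATED. (Squared-Euclidean is not a metric — this is a counterexample.)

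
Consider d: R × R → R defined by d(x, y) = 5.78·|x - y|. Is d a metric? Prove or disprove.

Yes. Since |x - y| is a metric on R and 5.78 > 0, the positive scalar multiple 5.78·|x - y| is also a metric: scaling by a positive constant preserves non-negativity, identity (d=0 ⟺ |x-y|=0 ⟺ x=y), symmetry, and the triangle inequality.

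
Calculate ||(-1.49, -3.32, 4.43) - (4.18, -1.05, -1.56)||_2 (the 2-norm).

(Σ|x_i - y_i|^2)^(1/2) = (|-1.49 - 4.18|^2 + |-3.32 - (-1.05)|^2 + |4.43 - (-1.56)|^2)^(1/2)
= (5.67^2 + 2.27^2 + 5.99^2)^(1/2) = (32.1489 + 5.1529 + 35.8801)^(1/2) = (73.1819)^(1/2) ≈ 8.5546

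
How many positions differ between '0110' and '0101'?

Differing positions: 3, 4. Hamming distance = 2.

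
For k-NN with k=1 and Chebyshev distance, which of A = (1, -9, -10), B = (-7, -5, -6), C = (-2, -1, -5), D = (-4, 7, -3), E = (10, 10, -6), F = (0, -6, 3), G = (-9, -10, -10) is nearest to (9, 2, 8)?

Distances: d(A) = 18, d(B) = 16, d(C) = 13, d(D) = 13, d(E) = 14, d(F) = 9, d(G) = 18. Nearest: F = (0, -6, 3) with distance 9.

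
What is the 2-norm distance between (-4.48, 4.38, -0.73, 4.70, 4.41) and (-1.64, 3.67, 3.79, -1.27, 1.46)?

(Σ|x_i - y_i|^2)^(1/2) = (|-4.48 - (-1.64)|^2 + |4.38 - 3.67|^2 + |-0.73 - 3.79|^2 + |4.7 - (-1.27)|^2 + |4.41 - 1.46|^2)^(1/2)
= (2.84^2 + 0.71^2 + 4.52^2 + 5.97^2 + 2.95^2)^(1/2) = (8.0656 + 0.5041 + 20.4304 + 35.6409 + 8.7025)^(1/2) = (73.3435)^(1/2) ≈ 8.5641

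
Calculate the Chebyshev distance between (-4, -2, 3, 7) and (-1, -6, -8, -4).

max(|x_i - y_i|) = max(|-4 - (-1)|, |-2 - (-6)|, |3 - (-8)|, |7 - (-4)|) = max(3, 4, 11, 11) = 11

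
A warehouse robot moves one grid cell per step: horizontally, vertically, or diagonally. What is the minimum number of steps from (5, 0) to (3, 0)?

max(|x_i - y_i|) = max(|5 - 3|, |0 - 0|) = max(2, 0) = 2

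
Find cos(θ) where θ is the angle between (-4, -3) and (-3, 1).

With u = (-4, -3), v = (-3, 1):
u·v = (-4)·(-3) + (-3)·1 = 12 + (-3) = 9.
|u| = √((-4)² + (-3)²) = √25, |v| = √((-3)² + 1²) = √10, so |u||v| = √(25·10) = √250.
cos θ = (u·v)/(|u||v|) = 9/√250 ≈ 0.5692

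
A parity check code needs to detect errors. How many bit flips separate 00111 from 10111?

Differing positions: 1. Hamming distance = 1.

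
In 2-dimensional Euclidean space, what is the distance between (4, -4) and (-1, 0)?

√(Σ(x_i - y_i)²) = √((4 - (-1))² + (-4 - 0)²)
= √(5² + (-4)²) = √(25 + 16) = √41 ≈ 6.4031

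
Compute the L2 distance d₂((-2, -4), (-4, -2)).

√(Σ(x_i - y_i)²) = √((-2 - (-4))² + (-4 - (-2))²)
= √(2² + (-2)²) = √(4 + 4) = √8 ≈ 2.8284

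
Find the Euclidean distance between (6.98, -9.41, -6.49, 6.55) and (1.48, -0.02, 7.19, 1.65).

√(Σ(x_i - y_i)²) = √((6.98 - 1.48)² + (-9.41 - (-0.02))² + (-6.49 - 7.19)² + (6.55 - 1.65)²)
= √(5.5² + (-9.39)² + (-13.68)² + 4.9²) = √(30.25 + 88.1721 + 187.1424 + 24.01) = √329.5745 ≈ 18.1542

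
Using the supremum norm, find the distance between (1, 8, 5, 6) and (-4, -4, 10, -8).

max(|x_i - y_i|) = max(|1 - (-4)|, |8 - (-4)|, |5 - 10|, |6 - (-8)|) = max(5, 12, 5, 14) = 14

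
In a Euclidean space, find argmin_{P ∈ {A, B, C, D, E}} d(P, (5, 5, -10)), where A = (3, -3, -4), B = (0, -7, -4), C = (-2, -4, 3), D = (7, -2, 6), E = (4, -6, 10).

Distances: d(A) ≈ 10.198, d(B) ≈ 14.3178, d(C) ≈ 17.2916, d(D) ≈ 17.5784, d(E) ≈ 22.8473. Nearest: A = (3, -3, -4) with distance 10.198.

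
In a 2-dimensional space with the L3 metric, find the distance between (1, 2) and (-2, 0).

(Σ|x_i - y_i|^3)^(1/3) = (|1 - (-2)|^3 + |2 - 0|^3)^(1/3)
= (3^3 + 2^3)^(1/3) = (27 + 8)^(1/3) = (35)^(1/3) ≈ 3.2711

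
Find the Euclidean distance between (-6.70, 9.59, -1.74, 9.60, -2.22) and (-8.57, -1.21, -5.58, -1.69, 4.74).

√(Σ(x_i - y_i)²) = √((-6.7 - (-8.57))² + (9.59 - (-1.21))² + (-1.74 - (-5.58))² + (9.6 - (-1.69))² + (-2.22 - 4.74)²)
= √(1.87² + 10.8² + 3.84² + 11.29² + (-6.96)²) = √(3.4969 + 116.64 + 14.7456 + 127.4641 + 48.4416) = √310.7882 ≈ 17.6292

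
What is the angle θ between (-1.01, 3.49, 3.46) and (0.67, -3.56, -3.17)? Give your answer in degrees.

With u = (-1.01, 3.49, 3.46), v = (0.67, -3.56, -3.17):
u·v = (-1.01)·0.67 + 3.49·(-3.56) + 3.46·(-3.17) = (-0.6767) + (-12.4244) + (-10.9682) = -24.0693.
|u| = √((-1.01)² + 3.49² + 3.46²) = √(1.0201 + 12.1801 + 11.9716) = √25.1718, |v| = √(0.67² + (-3.56)² + (-3.17)²) = √(0.4489 + 12.6736 + 10.0489) = √23.1714.
cos θ = (u·v)/(|u||v|) = -24.0693/(√25.1718·√23.1714) ≈ -0.996621
θ = arccos(-0.996621) ≈ 175.29°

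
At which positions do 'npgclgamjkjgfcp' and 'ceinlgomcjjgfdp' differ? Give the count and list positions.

Differing positions: 1, 2, 3, 4, 7, 9, 10, 14. Hamming distance = 8.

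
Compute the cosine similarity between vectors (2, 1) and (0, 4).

With u = (2, 1), v = (0, 4):
u·v = 2·0 + 1·4 = 0 + 4 = 4.
|u| = √(2² + 1²) = √5, |v| = √(0² + 4²) = √16, so |u||v| = √(5·16) = √80.
cos θ = (u·v)/(|u||v|) = 4/√80 ≈ 0.4472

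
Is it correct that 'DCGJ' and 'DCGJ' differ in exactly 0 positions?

Differing positions: none. Hamming distance = 0, so the claim is true.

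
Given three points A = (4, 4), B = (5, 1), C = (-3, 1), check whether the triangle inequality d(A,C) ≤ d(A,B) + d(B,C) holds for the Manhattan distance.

d(A,B) = 1 + 3 = 4, d(B,C) = 8 + 0 = 8, d(A,C) = 7 + 3 = 10.
d(A,C) = 10 ≤ 4 + 8 = 12. Triangle inequality is satisfied.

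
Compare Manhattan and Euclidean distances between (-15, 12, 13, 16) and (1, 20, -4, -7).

L1 = |-15 - 1| + |12 - 20| + |13 - (-4)| + |16 - (-7)| = 16 + 8 + 17 + 23 = 64
L2 = √(16² + 8² + 17² + 23²) = √1138 ≈ 33.7343
L1 ≥ L2 always (equality iff movement is along one axis); L1 > L2 here.
Ratio L1/L2 = 64/√1138 ≈ 1.8972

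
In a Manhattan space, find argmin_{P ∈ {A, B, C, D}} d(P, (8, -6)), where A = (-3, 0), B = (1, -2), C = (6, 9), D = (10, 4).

Distances: d(A) = 17, d(B) = 11, d(C) = 17, d(D) = 12. Nearest: B = (1, -2) with distance 11.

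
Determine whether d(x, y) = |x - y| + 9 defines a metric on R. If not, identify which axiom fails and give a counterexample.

No. d fails identity of indiscernibles (specifically d(x,x) = 0): d(0, 0) = |0 - 0| + 9 = 0 + 9 = 9 ≠ 0.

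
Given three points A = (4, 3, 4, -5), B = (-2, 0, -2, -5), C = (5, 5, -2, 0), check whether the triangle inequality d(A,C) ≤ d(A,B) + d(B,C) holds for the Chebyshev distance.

d(A,B) = max(6, 3, 6, 0) = 6, d(B,C) = max(7, 5, 0, 5) = 7, d(A,C) = max(1, 2, 6, 5) = 6.
d(A,C) = 6 ≤ 6 + 7 = 13. Triangle inequality is satisfied.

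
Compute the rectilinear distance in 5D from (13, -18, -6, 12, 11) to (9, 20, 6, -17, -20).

Σ|x_i - y_i| = |13 - 9| + |-18 - 20| + |-6 - 6| + |12 - (-17)| + |11 - (-20)| = 4 + 38 + 12 + 29 + 31 = 114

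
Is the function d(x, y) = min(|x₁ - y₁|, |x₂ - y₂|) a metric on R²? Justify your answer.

No. d fails identity of indiscernibles: take x = (-3, 0) and y = (-3, 2). Then d(x,y) = min(|-3 - (-3)|, |0 - 2|) = min(0, 2) = 0, yet x ≠ y.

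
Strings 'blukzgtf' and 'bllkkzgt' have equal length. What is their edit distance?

Let D[i][j] be the edit distance between the first i characters of 'blukzgtf' and the first j characters of 'bllkkzgt', with D[i][0] = i, D[0][j] = j, and D[i][j] = D[i-1][j-1] if the characters match, else 1 + min(D[i-1][j], D[i][j-1], D[i-1][j-1]). Filling the table (rows: prefixes of 'blukzgtf', columns: prefixes of 'bllkkzgt'):
     ε  b  l  l  k  k  z  g  t
  ε  0  1  2  3  4  5  6  7  8
  b  1  0  1  2  3  4  5  6  7
  l  2  1  0  1  2  3  4  5  6
  u  3  2  1  1  2  3  4  5  6
  k  4  3  2  2  1  2  3  4  5
  z  5  4  3  3  2  2  2  3  4
  g  6  5  4  4  3  3  3  2  3
  t  7  6  5  5  4  4  4  3  2
  f  8  7  6  6  5  5  5  4  3
The bottom-right entry gives D[8][8] = 3, so no sequence of fewer than 3 edits works. Backtracking through the table gives one optimal edit sequence (3 edits):
  blukzgtf → bllukzgtf (ins l @2)
  bllukzgtf → bllkkzgtf (sub u→k @4)
  bllkkzgtf → bllkkzgt (del f @9)
Edit distance = 3.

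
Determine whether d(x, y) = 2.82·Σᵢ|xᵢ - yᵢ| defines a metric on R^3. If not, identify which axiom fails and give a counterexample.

Yes. The L1 (Manhattan) norm induces a metric on R^3, and multiplying a metric by a positive constant 2.82 > 0 preserves all four axioms: non-negativity (2.82·||x-y|| ≥ 0), identity (2.82·||x-y|| = 0 ⟺ ||x-y|| = 0 ⟺ x = y), symmetry (||x-y|| = ||y-x||), and the triangle inequality (2.82·||x-z|| ≤ 2.82·||x-y|| + 2.82·||y-z||). So d is a metric.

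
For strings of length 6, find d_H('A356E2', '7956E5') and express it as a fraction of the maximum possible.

Differing positions: 1, 2, 6. Hamming distance = 3. The maximum possible Hamming distance for length-6 strings is 6, so d_H/6 = 3/6 = 0.5.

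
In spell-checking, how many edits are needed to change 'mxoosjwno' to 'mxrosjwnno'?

Let D[i][j] be the edit distance between the first i characters of 'mxoosjwno' and the first j characters of 'mxrosjwnno', with D[i][0] = i, D[0][j] = j, and D[i][j] = D[i-1][j-1] if the characters match, else 1 + min(D[i-1][j], D[i][j-1], D[i-1][j-1]). Filling the table (rows: prefixes of 'mxoosjwno', columns: prefixes of 'mxrosjwnno'):
     ε  m  x  r  o  s  j  w  n  n  o
  ε  0  1  2  3  4  5  6  7  8  9 10
  m  1  0  1  2  3  4  5  6  7  8  9
  x  2  1  0  1  2  3  4  5  6  7  8
  o  3  2  1  1  1  2  3  4  5  6  7
  o  4  3  2  2  1  2  3  4  5  6  6
  s  5  4  3  3  2  1  2  3  4  5  6
  j  6  5  4  4  3  2  1  2  3  4  5
  w  7  6  5  5  4  3  2  1  2  3  4
  n  8  7  6  6  5  4  3  2  1  2  3
  o  9  8  7  7  6  5  4  3  2  2  2
The bottom-right entry gives D[9][10] = 2, so no sequence of fewer than 2 edits works. Backtracking through the table gives one optimal edit sequence (2 edits):
  mxoosjwno → mxrosjwno (sub o→r @3)
  mxrosjwno → mxrosjwnno (ins n @8)
Edit distance = 2.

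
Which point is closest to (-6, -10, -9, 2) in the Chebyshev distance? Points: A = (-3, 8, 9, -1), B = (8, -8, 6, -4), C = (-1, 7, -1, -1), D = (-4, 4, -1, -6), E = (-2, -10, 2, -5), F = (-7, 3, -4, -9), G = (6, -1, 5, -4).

Distances: d(A) = 18, d(B) = 15, d(C) = 17, d(D) = 14, d(E) = 11, d(F) = 13, d(G) = 14. Nearest: E = (-2, -10, 2, -5) with distance 11.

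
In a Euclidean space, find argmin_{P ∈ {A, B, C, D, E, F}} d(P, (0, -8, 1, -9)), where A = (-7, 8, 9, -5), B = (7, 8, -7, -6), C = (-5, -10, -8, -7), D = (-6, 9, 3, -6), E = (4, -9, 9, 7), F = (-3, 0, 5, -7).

Distances: d(A) ≈ 19.6214, d(B) ≈ 19.4422, d(C) ≈ 10.6771, d(D) ≈ 18.3848, d(E) ≈ 18.3576, d(F) ≈ 9.6437. Nearest: F = (-3, 0, 5, -7) with distance 9.6437.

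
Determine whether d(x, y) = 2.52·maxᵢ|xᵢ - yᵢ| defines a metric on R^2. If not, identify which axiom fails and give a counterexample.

Yes. The L∞ (Chebyshev) norm induces a metric on R^2, and multiplying a metric by a positive constant 2.52 > 0 preserves all four axioms: non-negativity (2.52·||x-y|| ≥ 0), identity (2.52·||x-y|| = 0 ⟺ ||x-y|| = 0 ⟺ x = y), symmetry (||x-y|| = ||y-x||), and the triangle inequality (2.52·||x-z|| ≤ 2.52·||x-y|| + 2.52·||y-z||). So d is a metric.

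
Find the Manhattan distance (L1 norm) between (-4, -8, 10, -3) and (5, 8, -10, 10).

Σ|x_i - y_i| = |-4 - 5| + |-8 - 8| + |10 - (-10)| + |-3 - 10| = 9 + 16 + 20 + 13 = 58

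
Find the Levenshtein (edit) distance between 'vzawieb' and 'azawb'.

Let D[i][j] be the edit distance between the first i characters of 'vzawieb' and the first j characters of 'azawb', with D[i][0] = i, D[0][j] = j, and D[i][j] = D[i-1][j-1] if the characters match, else 1 + min(D[i-1][j], D[i][j-1], D[i-1][j-1]). Filling the table (rows: prefixes of 'vzawieb', columns: prefixes of 'azawb'):
     ε  a  z  a  w  b
  ε  0  1  2  3  4  5
  v  1  1  2  3  4  5
  z  2  2  1  2  3  4
  a  3  2  2  1  2  3
  w  4  3  3  2  1  2
  i  5  4  4  3  2  2
  e  6  5  5  4  3  3
  b  7  6  6  5  4  3
The bottom-right entry gives D[7][5] = 3, so no sequence of fewer than 3 edits works. Backtracking through the table gives one optimal edit sequence (3 edits):
  vzawieb → azawieb (sub v→a @1)
  azawieb → azaweb (del i @5)
  azaweb → azawb (del e @5)
Edit distance = 3.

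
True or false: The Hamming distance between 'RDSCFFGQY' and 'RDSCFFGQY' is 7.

Differing positions: none. Hamming distance = 0, so the claim that d_H = 7 is false.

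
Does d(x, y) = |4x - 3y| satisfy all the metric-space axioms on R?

No. d fails symmetry: d(8, 9) = |4·8 - 3·9| = |5| = 5, but d(9, 8) = |4·9 - 3·8| = |12| = 12. Since 5 ≠ 12, d(x,y) ≠ d(y,x) in general.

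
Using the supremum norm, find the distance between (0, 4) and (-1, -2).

max(|x_i - y_i|) = max(|0 - (-1)|, |4 - (-2)|) = max(1, 6) = 6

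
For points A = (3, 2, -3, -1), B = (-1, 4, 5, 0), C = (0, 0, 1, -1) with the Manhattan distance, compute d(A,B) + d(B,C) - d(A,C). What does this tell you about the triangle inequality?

d(A,B) = 4 + 2 + 8 + 1 = 15, d(B,C) = 1 + 4 + 4 + 1 = 10, d(A,C) = 3 + 2 + 4 + 0 = 9.
d(A,B) + d(B,C) - d(A,C) = 15 + 10 - 9 = 25 - 9 = 16. This is ≥ 0, so the triangle inequality holds for these points.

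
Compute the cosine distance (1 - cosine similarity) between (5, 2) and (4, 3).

With u = (5, 2), v = (4, 3):
u·v = 5·4 + 2·3 = 20 + 6 = 26.
|u| = √(5² + 2²) = √29, |v| = √(4² + 3²) = √25, so |u||v| = √(29·25) = √725.
cos θ = (u·v)/(|u||v|) = 26/√725 ≈ 0.9656
Cosine distance = 1 - cos θ ≈ 1 - 0.9656 = 0.0344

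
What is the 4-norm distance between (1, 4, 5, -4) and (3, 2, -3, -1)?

(Σ|x_i - y_i|^4)^(1/4) = (|1 - 3|^4 + |4 - 2|^4 + |5 - (-3)|^4 + |-4 - (-1)|^4)^(1/4)
= (2^4 + 2^4 + 8^4 + 3^4)^(1/4) = (16 + 16 + 4096 + 81)^(1/4) = (4209)^(1/4) ≈ 8.0546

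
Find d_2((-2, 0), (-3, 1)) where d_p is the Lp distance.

(Σ|x_i - y_i|^2)^(1/2) = (|-2 - (-3)|^2 + |0 - 1|^2)^(1/2)
= (1^2 + 1^2)^(1/2) = (1 + 1)^(1/2) = (2)^(1/2) ≈ 1.4142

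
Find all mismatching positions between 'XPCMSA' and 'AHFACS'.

Differing positions: 1, 2, 3, 4, 5, 6. Hamming distance = 6.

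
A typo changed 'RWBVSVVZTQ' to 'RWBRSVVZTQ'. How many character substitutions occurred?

Differing positions: 4. Hamming distance = 1.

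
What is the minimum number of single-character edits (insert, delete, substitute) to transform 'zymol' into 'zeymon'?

Let D[i][j] be the edit distance between the first i characters of 'zymol' and the first j characters of 'zeymon', with D[i][0] = i, D[0][j] = j, and D[i][j] = D[i-1][j-1] if the characters match, else 1 + min(D[i-1][j], D[i][j-1], D[i-1][j-1]). Filling the table (rows: prefixes of 'zymol', columns: prefixes of 'zeymon'):
     ε  z  e  y  m  o  n
  ε  0  1  2  3  4  5  6
  z  1  0  1  2  3  4  5
  y  2  1  1  1  2  3  4
  m  3  2  2  2  1  2  3
  o  4  3  3  3  2  1  2
  l  5  4  4  4  3  2  2
The bottom-right entry gives D[5][6] = 2, so no sequence of fewer than 2 edits works. Backtracking through the table gives one optimal edit sequence (2 edits):
  zymol → zeymol (ins e @2)
  zeymol → zeymon (sub l→n @6)
Edit distance = 2.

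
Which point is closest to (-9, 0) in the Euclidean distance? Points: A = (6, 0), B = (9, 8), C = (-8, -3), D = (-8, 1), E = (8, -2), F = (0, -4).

Distances: d(A) = 15, d(B) ≈ 19.6977, d(C) ≈ 3.1623, d(D) ≈ 1.4142, d(E) ≈ 17.1172, d(F) ≈ 9.8489. Nearest: D = (-8, 1) with distance 1.4142.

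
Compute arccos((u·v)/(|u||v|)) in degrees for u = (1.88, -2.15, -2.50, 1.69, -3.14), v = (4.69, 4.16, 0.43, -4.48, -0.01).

With u = (1.88, -2.15, -2.50, 1.69, -3.14), v = (4.69, 4.16, 0.43, -4.48, -0.01):
u·v = 1.88·4.69 + (-2.15)·4.16 + (-2.5)·0.43 + 1.69·(-4.48) + (-3.14)·(-0.01) = 8.8172 + (-8.944) + (-1.075) + (-7.5712) + 0.0314 = -8.7416.
|u| = √(1.88² + (-2.15)² + (-2.5)² + 1.69² + (-3.14)²) = √(3.5344 + 4.6225 + 6.25 + 2.8561 + 9.8596) = √27.1226, |v| = √(4.69² + 4.16² + 0.43² + (-4.48)² + (-0.01)²) = √(21.9961 + 17.3056 + 0.1849 + 20.0704 + 0.0001) = √59.5571.
cos θ = (u·v)/(|u||v|) = -8.7416/(√27.1226·√59.5571) ≈ -0.2175
θ = arccos(-0.2175) ≈ 102.56°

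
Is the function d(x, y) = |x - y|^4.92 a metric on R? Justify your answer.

No. d(x,y) = |x-y|^4.92 fails the triangle inequality since p = 4.92 > 1. Counterexample: x = 2, y = 14, z = 22. d(x,z) = |2 - 22|^4.92 = 20^4.92 ≈ 2518068.7229, but d(x,y) + d(y,z) = 12^4.92 + 8^4.92 ≈ 203972.5524 + 27746.1504 = 231718.7028. Since 2518068.7229 > 231718.7028, the triangle inequality is violated.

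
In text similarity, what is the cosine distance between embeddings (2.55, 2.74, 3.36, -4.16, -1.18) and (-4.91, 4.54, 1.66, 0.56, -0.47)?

With u = (2.55, 2.74, 3.36, -4.16, -1.18), v = (-4.91, 4.54, 1.66, 0.56, -0.47):
u·v = 2.55·(-4.91) + 2.74·4.54 + 3.36·1.66 + (-4.16)·0.56 + (-1.18)·(-0.47) = (-12.5205) + 12.4396 + 5.5776 + (-2.3296) + 0.5546 = 3.7217.
|u| = √(2.55² + 2.74² + 3.36² + (-4.16)² + (-1.18)²) = √(6.5025 + 7.5076 + 11.2896 + 17.3056 + 1.3924) = √43.9977, |v| = √((-4.91)² + 4.54² + 1.66² + 0.56² + (-0.47)²) = √(24.1081 + 20.6116 + 2.7556 + 0.3136 + 0.2209) = √48.0098.
cos θ = (u·v)/(|u||v|) = 3.7217/(√43.9977·√48.0098) ≈ 0.081
Cosine distance = 1 - cos θ ≈ 1 - 0.081 = 0.919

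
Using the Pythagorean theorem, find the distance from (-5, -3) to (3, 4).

√(Σ(x_i - y_i)²) = √((-5 - 3)² + (-3 - 4)²)
= √((-8)² + (-7)²) = √(64 + 49) = √113 ≈ 10.6301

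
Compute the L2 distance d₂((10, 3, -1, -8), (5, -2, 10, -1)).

√(Σ(x_i - y_i)²) = √((10 - 5)² + (3 - (-2))² + (-1 - 10)² + (-8 - (-1))²)
= √(5² + 5² + (-11)² + (-7)²) = √(25 + 25 + 121 + 49) = √220 ≈ 14.8324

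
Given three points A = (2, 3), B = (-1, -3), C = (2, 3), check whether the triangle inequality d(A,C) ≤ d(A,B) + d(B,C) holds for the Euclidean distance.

d(A,B) = √(3² + 6²) = √45 ≈ 6.7082, d(B,C) = √(3² + 6²) = √45 ≈ 6.7082, d(A,C) = √(0² + 0²) = √0 = 0.
d(A,C) = 0 ≤ 6.7082 + 6.7082 = 13.4164. Triangle inequality is satisfied.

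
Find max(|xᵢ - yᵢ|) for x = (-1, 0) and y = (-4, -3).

max(|x_i - y_i|) = max(|-1 - (-4)|, |0 - (-3)|) = max(3, 3) = 3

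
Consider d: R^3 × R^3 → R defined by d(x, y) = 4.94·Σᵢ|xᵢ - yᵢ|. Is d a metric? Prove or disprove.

Yes. The L1 (Manhattan) norm induces a metric on R^3, and multiplying a metric by a positive constant 4.94 > 0 preserves all four axioms: non-negativity (4.94·||x-y|| ≥ 0), identity (4.94·||x-y|| = 0 ⟺ ||x-y|| = 0 ⟺ x = y), symmetry (||x-y|| = ||y-x||), and the triangle inequality (4.94·||x-z|| ≤ 4.94·||x-y|| + 4.94·||y-z||). So d is a metric.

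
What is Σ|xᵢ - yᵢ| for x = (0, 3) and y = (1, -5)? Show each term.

Σ|x_i - y_i| = |0 - 1| + |3 - (-5)| = 1 + 8 = 9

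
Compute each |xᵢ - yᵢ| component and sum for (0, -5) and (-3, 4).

Σ|x_i - y_i| = |0 - (-3)| + |-5 - 4| = 3 + 9 = 12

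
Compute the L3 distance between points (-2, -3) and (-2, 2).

(Σ|x_i - y_i|^3)^(1/3) = (|-2 - (-2)|^3 + |-3 - 2|^3)^(1/3)
= (0^3 + 5^3)^(1/3) = (0 + 125)^(1/3) = (125)^(1/3) = 5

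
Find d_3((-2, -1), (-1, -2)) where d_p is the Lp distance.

(Σ|x_i - y_i|^3)^(1/3) = (|-2 - (-1)|^3 + |-1 - (-2)|^3)^(1/3)
= (1^3 + 1^3)^(1/3) = (1 + 1)^(1/3) = (2)^(1/3) ≈ 1.2599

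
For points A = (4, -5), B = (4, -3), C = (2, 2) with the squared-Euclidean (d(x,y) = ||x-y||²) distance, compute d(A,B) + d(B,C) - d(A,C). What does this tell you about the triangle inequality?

d(A,B) = 0² + 2² = 4, d(B,C) = 2² + 5² = 29, d(A,C) = 2² + 7² = 53.
d(A,B) + d(B,C) - d(A,C) = 4 + 29 - 53 = 33 - 53 = -20. This is < 0, so the triangle inequality FAILS for these points (squared-Euclidean is not a metric).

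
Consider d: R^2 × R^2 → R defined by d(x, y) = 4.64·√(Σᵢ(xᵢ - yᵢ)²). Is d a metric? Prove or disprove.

Yes. The L2 (Euclidean) norm induces a metric on R^2, and multiplying a metric by a positive constant 4.64 > 0 preserves all four axioms: non-negativity (4.64·||x-y|| ≥ 0), identity (4.64·||x-y|| = 0 ⟺ ||x-y|| = 0 ⟺ x = y), symmetry (||x-y|| = ||y-x||), and the triangle inequality (4.64·||x-z|| ≤ 4.64·||x-y|| + 4.64·||y-z||). So d is a metric.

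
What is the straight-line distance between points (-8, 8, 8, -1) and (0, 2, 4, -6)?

√(Σ(x_i - y_i)²) = √((-8 - 0)² + (8 - 2)² + (8 - 4)² + (-1 - (-6))²)
= √((-8)² + 6² + 4² + 5²) = √(64 + 36 + 16 + 25) = √141 ≈ 11.8743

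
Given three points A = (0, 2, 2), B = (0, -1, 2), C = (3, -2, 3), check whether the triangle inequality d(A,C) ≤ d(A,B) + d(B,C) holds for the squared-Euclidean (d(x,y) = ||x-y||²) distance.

d(A,B) = 0² + 3² + 0² = 9, d(B,C) = 3² + 1² + 1² = 11, d(A,C) = 3² + 4² + 1² = 26.
d(A,C) = 26 > 9 + 11 = 20. Triangle inequality is VIOLATED. (Squared-Euclidean is not a metric — this is a counterexample.)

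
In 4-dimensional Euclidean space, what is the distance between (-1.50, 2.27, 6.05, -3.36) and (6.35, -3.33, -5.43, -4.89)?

√(Σ(x_i - y_i)²) = √((-1.5 - 6.35)² + (2.27 - (-3.33))² + (6.05 - (-5.43))² + (-3.36 - (-4.89))²)
= √((-7.85)² + 5.6² + 11.48² + 1.53²) = √(61.6225 + 31.36 + 131.7904 + 2.3409) = √227.1138 ≈ 15.0703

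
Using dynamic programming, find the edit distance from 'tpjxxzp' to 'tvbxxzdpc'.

Let D[i][j] be the edit distance between the first i characters of 'tpjxxzp' and the first j characters of 'tvbxxzdpc', with D[i][0] = i, D[0][j] = j, and D[i][j] = D[i-1][j-1] if the characters match, else 1 + min(D[i-1][j], D[i][j-1], D[i-1][j-1]). Filling the table (rows: prefixes of 'tpjxxzp', columns: prefixes of 'tvbxxzdpc'):
     ε  t  v  b  x  x  z  d  p  c
  ε  0  1  2  3  4  5  6  7  8  9
  t  1  0  1  2  3  4  5  6  7  8
  p  2  1  1  2  3  4  5  6  6  7
  j  3  2  2  2  3  4  5  6  7  7
  x  4  3  3  3  2  3  4  5  6  7
  x  5  4  4  4  3  2  3  4  5  6
  z  6  5  5  5  4  3  2  3  4  5
  p  7  6  6  6  5  4  3  3  3  4
The bottom-right entry gives D[7][9] = 4, so no sequence of fewer than 4 edits works. Backtracking through the table gives one optimal edit sequence (4 edits):
  tpjxxzp → tvjxxzp (sub p→v @2)
  tvjxxzp → tvbxxzp (sub j→b @3)
  tvbxxzp → tvbxxzdp (ins d @7)
  tvbxxzdp → tvbxxzdpc (ins c @9)
Edit distance = 4.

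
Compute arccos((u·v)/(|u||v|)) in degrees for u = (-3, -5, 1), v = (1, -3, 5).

With u = (-3, -5, 1), v = (1, -3, 5):
u·v = (-3)·1 + (-5)·(-3) + 1·5 = (-3) + 15 + 5 = 17.
|u| = √((-3)² + (-5)² + 1²) = √35, |v| = √(1² + (-3)² + 5²) = √35, so |u||v| = √(35·35) = √1225 = 35.
cos θ = (u·v)/(|u||v|) = 17/35 ≈ 0.485714
θ = arccos(0.485714) ≈ 60.94°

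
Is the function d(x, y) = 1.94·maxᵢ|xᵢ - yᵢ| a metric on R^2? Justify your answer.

Yes. The L∞ (Chebyshev) norm induces a metric on R^2, and multiplying a metric by a positive constant 1.94 > 0 preserves all four axioms: non-negativity (1.94·||x-y|| ≥ 0), identity (1.94·||x-y|| = 0 ⟺ ||x-y|| = 0 ⟺ x = y), symmetry (||x-y|| = ||y-x||), and the triangle inequality (1.94·||x-z|| ≤ 1.94·||x-y|| + 1.94·||y-z||). So d is a metric.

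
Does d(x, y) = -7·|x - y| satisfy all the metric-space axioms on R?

No. With c = -7 < 0, d fails non-negativity: d(8, 16) = -7·|8 - 16| = -7·8 = -56 < 0.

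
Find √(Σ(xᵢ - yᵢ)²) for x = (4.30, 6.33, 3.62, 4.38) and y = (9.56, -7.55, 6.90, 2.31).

√(Σ(x_i - y_i)²) = √((4.3 - 9.56)² + (6.33 - (-7.55))² + (3.62 - 6.9)² + (4.38 - 2.31)²)
= √((-5.26)² + 13.88² + (-3.28)² + 2.07²) = √(27.6676 + 192.6544 + 10.7584 + 4.2849) = √235.3653 ≈ 15.3416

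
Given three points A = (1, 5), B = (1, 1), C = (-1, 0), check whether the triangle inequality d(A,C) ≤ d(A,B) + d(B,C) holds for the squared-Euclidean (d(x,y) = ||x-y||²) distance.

d(A,B) = 0² + 4² = 16, d(B,C) = 2² + 1² = 5, d(A,C) = 2² + 5² = 29.
d(A,C) = 29 > 16 + 5 = 21. Triangle inequality is VIOLATED. (Squared-Euclidean is not a metric — this is a counterexample.)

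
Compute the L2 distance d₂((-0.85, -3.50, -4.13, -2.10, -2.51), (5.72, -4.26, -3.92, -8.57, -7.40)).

√(Σ(x_i - y_i)²) = √((-0.85 - 5.72)² + (-3.5 - (-4.26))² + (-4.13 - (-3.92))² + (-2.1 - (-8.57))² + (-2.51 - (-7.4))²)
= √((-6.57)² + 0.76² + (-0.21)² + 6.47² + 4.89²) = √(43.1649 + 0.5776 + 0.0441 + 41.8609 + 23.9121) = √109.5596 ≈ 10.4671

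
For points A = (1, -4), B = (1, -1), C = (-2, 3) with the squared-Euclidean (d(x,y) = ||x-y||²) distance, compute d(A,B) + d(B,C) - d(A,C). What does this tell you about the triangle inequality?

d(A,B) = 0² + 3² = 9, d(B,C) = 3² + 4² = 25, d(A,C) = 3² + 7² = 58.
d(A,B) + d(B,C) - d(A,C) = 9 + 25 - 58 = 34 - 58 = -24. This is < 0, so the triangle inequality FAILS for these points (squared-Euclidean is not a metric).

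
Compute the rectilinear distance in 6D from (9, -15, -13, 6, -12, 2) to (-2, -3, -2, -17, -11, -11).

Σ|x_i - y_i| = |9 - (-2)| + |-15 - (-3)| + |-13 - (-2)| + |6 - (-17)| + |-12 - (-11)| + |2 - (-11)| = 11 + 12 + 11 + 23 + 1 + 13 = 71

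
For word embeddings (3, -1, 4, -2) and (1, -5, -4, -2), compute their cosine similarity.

With u = (3, -1, 4, -2), v = (1, -5, -4, -2):
u·v = 3·1 + (-1)·(-5) + 4·(-4) + (-2)·(-2) = 3 + 5 + (-16) + 4 = -4.
|u| = √(3² + (-1)² + 4² + (-2)²) = √30, |v| = √(1² + (-5)² + (-4)² + (-2)²) = √46, so |u||v| = √(30·46) = √1380.
cos θ = (u·v)/(|u||v|) = -4/√1380 ≈ -0.1077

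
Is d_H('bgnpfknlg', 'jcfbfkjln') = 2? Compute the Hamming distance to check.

Differing positions: 1, 2, 3, 4, 7, 9. Hamming distance = 6, so the claim that d_H = 2 is false.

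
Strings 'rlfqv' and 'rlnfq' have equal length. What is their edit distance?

Let D[i][j] be the edit distance between the first i characters of 'rlfqv' and the first j characters of 'rlnfq', with D[i][0] = i, D[0][j] = j, and D[i][j] = D[i-1][j-1] if the characters match, else 1 + min(D[i-1][j], D[i][j-1], D[i-1][j-1]). Filling the table (rows: prefixes of 'rlfqv', columns: prefixes of 'rlnfq'):
     ε  r  l  n  f  q
  ε  0  1  2  3  4  5
  r  1  0  1  2  3  4
  l  2  1  0  1  2  3
  f  3  2  1  1  1  2
  q  4  3  2  2  2  1
  v  5  4  3  3  3  2
The bottom-right entry gives D[5][5] = 2, so no sequence of fewer than 2 edits works. Backtracking through the table gives one optimal edit sequence (2 edits):
  rlfqv → rlnfqv (ins n @3)
  rlnfqv → rlnfq (del v @6)
Edit distance = 2.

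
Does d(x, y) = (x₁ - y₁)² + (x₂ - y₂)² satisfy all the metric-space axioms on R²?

No. The squared Euclidean distance fails the triangle inequality. Counterexample: x = (0, 0), y = (5, 4), z = (10, 8). d(x,z) = 10² + 8² = 164, but d(x,y) + d(y,z) = (5² + 4²) + (5² + 4²) = 41 + 41 = 82. Since 164 > 82, the triangle inequality is violated. (Note: √d, the ordinary Euclidean distance, IS a metric.)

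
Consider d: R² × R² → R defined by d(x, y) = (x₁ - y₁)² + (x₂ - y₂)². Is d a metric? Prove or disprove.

No. The squared Euclidean distance fails the triangle inequality. Counterexample: x = (0, 0), y = (4, 5), z = (8, 10). d(x,z) = 8² + 10² = 164, but d(x,y) + d(y,z) = (4² + 5²) + (4² + 5²) = 41 + 41 = 82. Since 164 > 82, the triangle inequality is violated. (Note: √d, the ordinary Euclidean distance, IS a metric.)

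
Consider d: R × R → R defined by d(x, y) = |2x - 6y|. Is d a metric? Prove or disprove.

No. d fails symmetry: d(2, 9) = |2·2 - 6·9| = |-50| = 50, but d(9, 2) = |2·9 - 6·2| = |6| = 6. Since 50 ≠ 6, d(x,y) ≠ d(y,x) in general.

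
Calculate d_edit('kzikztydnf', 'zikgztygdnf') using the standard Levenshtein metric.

Let D[i][j] be the edit distance between the first i characters of 'kzikztydnf' and the first j characters of 'zikgztygdnf', with D[i][0] = i, D[0][j] = j, and D[i][j] = D[i-1][j-1] if the characters match, else 1 + min(D[i-1][j], D[i][j-1], D[i-1][j-1]). Filling the table (rows: prefixes of 'kzikztydnf', columns: prefixes of 'zikgztygdnf'):
     ε  z  i  k  g  z  t  y  g  d  n  f
  ε  0  1  2  3  4  5  6  7  8  9 10 11
  k  1  1  2  2  3  4  5  6  7  8  9 10
  z  2  1  2  3  3  3  4  5  6  7  8  9
  i  3  2  1  2  3  4  4  5  6  7  8  9
  k  4  3  2  1  2  3  4  5  6  7  8  9
  z  5  4  3  2  2  2  3  4  5  6  7  8
  t  6  5  4  3  3  3  2  3  4  5  6  7
  y  7  6  5  4  4  4  3  2  3  4  5  6
  d  8  7  6  5  5  5  4  3  3  3  4  5
  n  9  8  7  6  6  6  5  4  4  4  3  4
  f 10  9  8  7  7  7  6  5  5  5  4  3
The bottom-right entry gives D[10][11] = 3, so no sequence of fewer than 3 edits works. Backtracking through the table gives one optimal edit sequence (3 edits):
  kzikztydnf → zikztydnf (del k @1)
  zikztydnf → zikgztydnf (ins g @4)
  zikgztydnf → zikgztygdnf (ins g @8)
Edit distance = 3.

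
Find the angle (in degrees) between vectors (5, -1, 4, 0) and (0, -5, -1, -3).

With u = (5, -1, 4, 0), v = (0, -5, -1, -3):
u·v = 5·0 + (-1)·(-5) + 4·(-1) + 0·(-3) = 0 + 5 + (-4) + 0 = 1.
|u| = √(5² + (-1)² + 4² + 0²) = √42, |v| = √(0² + (-5)² + (-1)² + (-3)²) = √35, so |u||v| = √(42·35) = √1470.
cos θ = (u·v)/(|u||v|) = 1/√1470 ≈ 0.026082
θ = arccos(0.026082) ≈ 88.51°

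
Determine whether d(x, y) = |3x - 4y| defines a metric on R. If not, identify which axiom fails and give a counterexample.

No. d fails symmetry: d(8, 3) = |3·8 - 4·3| = |12| = 12, but d(3, 8) = |3·3 - 4·8| = |-23| = 23. Since 12 ≠ 23, d(x,y) ≠ d(y,x) in general.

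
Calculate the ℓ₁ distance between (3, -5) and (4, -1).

Σ|x_i - y_i| = |3 - 4| + |-5 - (-1)| = 1 + 4 = 5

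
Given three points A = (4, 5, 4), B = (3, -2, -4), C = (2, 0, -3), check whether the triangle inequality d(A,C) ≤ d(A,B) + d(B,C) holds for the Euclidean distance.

d(A,B) = √(1² + 7² + 8²) = √114 ≈ 10.6771, d(B,C) = √(1² + 2² + 1²) = √6 ≈ 2.4495, d(A,C) = √(2² + 5² + 7²) = √78 ≈ 8.8318.
d(A,C) ≈ 8.8318 ≤ 10.6771 + 2.4495 = 13.1266. Triangle inequality is satisfied.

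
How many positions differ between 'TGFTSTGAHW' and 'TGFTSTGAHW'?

Differing positions: none. Hamming distance = 0.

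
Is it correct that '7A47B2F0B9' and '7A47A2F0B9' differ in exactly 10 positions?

Differing positions: 5. Hamming distance = 1, so the claim that d_H = 10 is false.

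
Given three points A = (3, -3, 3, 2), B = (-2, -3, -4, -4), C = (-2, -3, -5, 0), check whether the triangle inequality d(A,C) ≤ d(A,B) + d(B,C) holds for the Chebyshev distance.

d(A,B) = max(5, 0, 7, 6) = 7, d(B,C) = max(0, 0, 1, 4) = 4, d(A,C) = max(5, 0, 8, 2) = 8.
d(A,C) = 8 ≤ 7 + 4 = 11. Triangle inequality is satisfied.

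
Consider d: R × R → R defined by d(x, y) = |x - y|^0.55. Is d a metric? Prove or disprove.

Yes. With 0 < p = 0.55 ≤ 1, d(x,y) = |x-y|^0.55 is a metric on R. Non-negativity and symmetry are immediate; |x-y|^0.55 = 0 ⟺ |x-y| = 0 ⟺ x = y. For the triangle inequality, the function t ↦ t^0.55 is subadditive on [0,∞) when p ≤ 1, so |x-z|^0.55 ≤ (|x-y| + |y-z|)^0.55 ≤ |x-y|^0.55 + |y-z|^0.55.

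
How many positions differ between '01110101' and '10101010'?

Differing positions: 1, 2, 4, 5, 6, 7, 8. Hamming distance = 7.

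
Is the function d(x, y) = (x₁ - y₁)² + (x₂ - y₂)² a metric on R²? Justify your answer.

No. The squared Euclidean distance fails the triangle inequality. Counterexample: x = (0, 0), y = (4, 1), z = (8, 2). d(x,z) = 8² + 2² = 68, but d(x,y) + d(y,z) = (4² + 1²) + (4² + 1²) = 17 + 17 = 34. Since 68 > 34, the triangle inequality is violated. (Note: √d, the ordinary Euclidean distance, IS a metric.)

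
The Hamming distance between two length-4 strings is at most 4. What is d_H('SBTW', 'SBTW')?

Differing positions: none. Hamming distance = 0. The maximum possible Hamming distance for length-4 strings is 4, so d_H/4 = 0/4 = 0.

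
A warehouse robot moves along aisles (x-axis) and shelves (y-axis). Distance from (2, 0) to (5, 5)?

Σ|x_i - y_i| = |2 - 5| + |0 - 5| = 3 + 5 = 8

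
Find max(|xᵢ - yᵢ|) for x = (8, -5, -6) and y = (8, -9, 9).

max(|x_i - y_i|) = max(|8 - 8|, |-5 - (-9)|, |-6 - 9|) = max(0, 4, 15) = 15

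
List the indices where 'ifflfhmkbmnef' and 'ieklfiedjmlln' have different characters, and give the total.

Differing positions: 2, 3, 6, 7, 8, 9, 11, 12, 13. Hamming distance = 9.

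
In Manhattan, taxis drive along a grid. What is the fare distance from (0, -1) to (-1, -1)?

Σ|x_i - y_i| = |0 - (-1)| + |-1 - (-1)| = 1 + 0 = 1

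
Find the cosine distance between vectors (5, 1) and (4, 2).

With u = (5, 1), v = (4, 2):
u·v = 5·4 + 1·2 = 20 + 2 = 22.
|u| = √(5² + 1²) = √26, |v| = √(4² + 2²) = √20, so |u||v| = √(26·20) = √520.
cos θ = (u·v)/(|u||v|) = 22/√520 ≈ 0.9648
Cosine distance = 1 - cos θ ≈ 1 - 0.9648 = 0.0352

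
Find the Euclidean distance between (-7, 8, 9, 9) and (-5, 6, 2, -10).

√(Σ(x_i - y_i)²) = √((-7 - (-5))² + (8 - 6)² + (9 - 2)² + (9 - (-10))²)
= √((-2)² + 2² + 7² + 19²) = √(4 + 4 + 49 + 361) = √418 ≈ 20.445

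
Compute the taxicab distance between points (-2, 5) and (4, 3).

Σ|x_i - y_i| = |-2 - 4| + |5 - 3| = 6 + 2 = 8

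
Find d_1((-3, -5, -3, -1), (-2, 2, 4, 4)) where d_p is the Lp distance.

Σ|x_i - y_i| = |-3 - (-2)| + |-5 - 2| + |-3 - 4| + |-1 - 4| = 1 + 7 + 7 + 5 = 20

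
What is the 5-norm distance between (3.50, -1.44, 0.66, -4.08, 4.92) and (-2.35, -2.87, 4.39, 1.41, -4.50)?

(Σ|x_i - y_i|^5)^(1/5) = (|3.5 - (-2.35)|^5 + |-1.44 - (-2.87)|^5 + |0.66 - 4.39|^5 + |-4.08 - 1.41|^5 + |4.92 - (-4.5)|^5)^(1/5)
= (5.85^5 + 1.43^5 + 3.73^5 + 5.49^5 + 9.42^5)^(1/5) ≈ (6851.4001 + 5.9797 + 722.0116 + 4987.2567 + 74174.4806)^(1/5) = (86741.1287)^(1/5) ≈ 9.7195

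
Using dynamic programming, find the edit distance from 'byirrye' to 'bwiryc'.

Let D[i][j] be the edit distance between the first i characters of 'byirrye' and the first j characters of 'bwiryc', with D[i][0] = i, D[0][j] = j, and D[i][j] = D[i-1][j-1] if the characters match, else 1 + min(D[i-1][j], D[i][j-1], D[i-1][j-1]). Filling the table (rows: prefixes of 'byirrye', columns: prefixes of 'bwiryc'):
     ε  b  w  i  r  y  c
  ε  0  1  2  3  4  5  6
  b  1  0  1  2  3  4  5
  y  2  1  1  2  3  3  4
  i  3  2  2  1  2  3  4
  r  4  3  3  2  1  2  3
  r  5  4  4  3  2  2  3
  y  6  5  5  4  3  2  3
  e  7  6  6  5  4  3  3
The bottom-right entry gives D[7][6] = 3, so no sequence of fewer than 3 edits works. Backtracking through the table gives one optimal edit sequence (3 edits):
  byirrye → bwirrye (sub y→w @2)
  bwirrye → bwirye (del r @4)
  bwirye → bwiryc (sub e→c @6)
Edit distance = 3.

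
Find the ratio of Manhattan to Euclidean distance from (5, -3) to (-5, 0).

L1 = |5 - (-5)| + |-3 - 0| = 10 + 3 = 13
L2 = √(10² + 3²) = √109 ≈ 10.4403
L1 ≥ L2 always (equality iff movement is along one axis); L1 > L2 here.
Ratio L1/L2 = 13/√109 ≈ 1.2452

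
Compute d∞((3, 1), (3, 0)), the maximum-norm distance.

max(|x_i - y_i|) = max(|3 - 3|, |1 - 0|) = max(0, 1) = 1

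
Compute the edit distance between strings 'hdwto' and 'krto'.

Let D[i][j] be the edit distance between the first i characters of 'hdwto' and the first j characters of 'krto', with D[i][0] = i, D[0][j] = j, and D[i][j] = D[i-1][j-1] if the characters match, else 1 + min(D[i-1][j], D[i][j-1], D[i-1][j-1]). Filling the table (rows: prefixes of 'hdwto', columns: prefixes of 'krto'):
     ε  k  r  t  o
  ε  0  1  2  3  4
  h  1  1  2  3  4
  d  2  2  2  3  4
  w  3  3  3  3  4
  t  4  4  4  3  4
  o  5  5  5  4  3
The bottom-right entry gives D[5][4] = 3, so no sequence of fewer than 3 edits works. Backtracking through the table gives one optimal edit sequence (3 edits):
  hdwto → dwto (del h @1)
  dwto → kwto (sub d→k @1)
  kwto → krto (sub w→r @2)
Edit distance = 3.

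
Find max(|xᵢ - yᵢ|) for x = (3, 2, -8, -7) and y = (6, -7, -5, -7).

max(|x_i - y_i|) = max(|3 - 6|, |2 - (-7)|, |-8 - (-5)|, |-7 - (-7)|) = max(3, 9, 3, 0) = 9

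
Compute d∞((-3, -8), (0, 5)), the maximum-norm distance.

max(|x_i - y_i|) = max(|-3 - 0|, |-8 - 5|) = max(3, 13) = 13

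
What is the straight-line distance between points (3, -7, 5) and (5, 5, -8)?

√(Σ(x_i - y_i)²) = √((3 - 5)² + (-7 - 5)² + (5 - (-8))²)
= √((-2)² + (-12)² + 13²) = √(4 + 144 + 169) = √317 ≈ 17.8045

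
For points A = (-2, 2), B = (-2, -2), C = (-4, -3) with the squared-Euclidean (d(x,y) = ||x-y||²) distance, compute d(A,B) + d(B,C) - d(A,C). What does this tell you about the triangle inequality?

d(A,B) = 0² + 4² = 16, d(B,C) = 2² + 1² = 5, d(A,C) = 2² + 5² = 29.
d(A,B) + d(B,C) - d(A,C) = 16 + 5 - 29 = 21 - 29 = -8. This is < 0, so the triangle inequality FAILS for these points (squared-Euclidean is not a metric).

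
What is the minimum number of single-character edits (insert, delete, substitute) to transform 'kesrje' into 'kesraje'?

Let D[i][j] be the edit distance between the first i characters of 'kesrje' and the first j characters of 'kesraje', with D[i][0] = i, D[0][j] = j, and D[i][j] = D[i-1][j-1] if the characters match, else 1 + min(D[i-1][j], D[i][j-1], D[i-1][j-1]). Filling the table (rows: prefixes of 'kesrje', columns: prefixes of 'kesraje'):
     ε  k  e  s  r  a  j  e
  ε  0  1  2  3  4  5  6  7
  k  1  0  1  2  3  4  5  6
  e  2  1  0  1  2  3  4  5
  s  3  2  1  0  1  2  3  4
  r  4  3  2  1  0  1  2  3
  j  5  4  3  2  1  1  1  2
  e  6  5  4  3  2  2  2  1
The bottom-right entry gives D[6][7] = 1, so no sequence of fewer than 1 edit works. Backtracking through the table gives one optimal edit sequence (1 edit):
  kesrje → kesraje (ins a @5)
Edit distance = 1.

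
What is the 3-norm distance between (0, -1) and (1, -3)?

(Σ|x_i - y_i|^3)^(1/3) = (|0 - 1|^3 + |-1 - (-3)|^3)^(1/3)
= (1^3 + 2^3)^(1/3) = (1 + 8)^(1/3) = (9)^(1/3) ≈ 2.0801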